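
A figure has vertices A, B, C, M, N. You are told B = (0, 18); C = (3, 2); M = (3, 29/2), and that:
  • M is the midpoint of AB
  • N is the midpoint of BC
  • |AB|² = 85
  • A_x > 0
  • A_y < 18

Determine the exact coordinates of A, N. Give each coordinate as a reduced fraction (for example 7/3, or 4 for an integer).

A = (6, 11)
N = (3/2, 10)

1. A_x = 6  [A = 2·M−B = 2·(3, 29/2)−(0, 18)]
2. A_y = 11  [A = 2·M−B = 2·(3, 29/2)−(0, 18)]
   so A = (6, 11)
3. N_x = 3/2  [2·N = B+C = (0, 18)+(3, 2)]
4. N_y = 10  [2·N = B+C = (0, 18)+(3, 2)]
   so N = (3/2, 10)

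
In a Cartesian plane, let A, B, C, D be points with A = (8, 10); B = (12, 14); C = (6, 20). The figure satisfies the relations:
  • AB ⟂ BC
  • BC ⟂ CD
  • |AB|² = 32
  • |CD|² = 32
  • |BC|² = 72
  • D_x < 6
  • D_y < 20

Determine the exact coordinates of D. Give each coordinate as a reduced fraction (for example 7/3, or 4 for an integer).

1. D_x = 2  [[BC ⟂ CD ⇒ -6x+6y-84=0] ∩ [|D−(6, 20)|²=32]]
2. D_y = 16  [[BC ⟂ CD ⇒ -6x+6y-84=0] ∩ [|D−(6, 20)|²=32]]
   so D = (2, 16)

D = (2, 16)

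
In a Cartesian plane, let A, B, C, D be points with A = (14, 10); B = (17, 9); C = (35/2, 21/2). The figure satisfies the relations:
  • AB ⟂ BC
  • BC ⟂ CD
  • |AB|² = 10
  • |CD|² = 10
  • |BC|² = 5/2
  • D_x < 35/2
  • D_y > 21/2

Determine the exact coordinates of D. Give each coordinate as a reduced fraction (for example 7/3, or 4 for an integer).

1. D_x = 29/2  [[BC ⟂ CD ⇒ 1/2x+3/2y-49/2=0] ∩ [|D−(35/2, 21/2)|²=10]]
2. D_y = 23/2  [[BC ⟂ CD ⇒ 1/2x+3/2y-49/2=0] ∩ [|D−(35/2, 21/2)|²=10]]
   so D = (29/2, 23/2)

D = (29/2, 23/2)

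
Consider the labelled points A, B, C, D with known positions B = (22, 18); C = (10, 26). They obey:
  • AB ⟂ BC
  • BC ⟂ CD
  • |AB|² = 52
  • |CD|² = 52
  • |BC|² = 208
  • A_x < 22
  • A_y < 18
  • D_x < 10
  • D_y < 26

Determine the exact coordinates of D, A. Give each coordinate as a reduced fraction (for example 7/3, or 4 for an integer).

1. D_x = 6  [[BC ⟂ CD ⇒ -12x+8y-88=0] ∩ [|D−(10, 26)|²=52]]
2. D_y = 20  [[BC ⟂ CD ⇒ -12x+8y-88=0] ∩ [|D−(10, 26)|²=52]]
   so D = (6, 20)
3. A_x = 18  [[AB ⟂ BC ⇒ 12x-8y-120=0] ∩ [|A−(22, 18)|²=52]]
4. A_y = 12  [[AB ⟂ BC ⇒ 12x-8y-120=0] ∩ [|A−(22, 18)|²=52]]
   so A = (18, 12)

D = (6, 20)
A = (18, 12)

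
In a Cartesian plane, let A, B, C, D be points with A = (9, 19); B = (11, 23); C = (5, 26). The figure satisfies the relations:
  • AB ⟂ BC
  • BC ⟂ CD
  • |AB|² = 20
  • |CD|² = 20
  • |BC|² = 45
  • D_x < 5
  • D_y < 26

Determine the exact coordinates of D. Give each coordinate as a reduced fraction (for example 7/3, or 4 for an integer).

D = (3, 22)

1. D_x = 3  [[BC ⟂ CD ⇒ -6x+3y-48=0] ∩ [|D−(5, 26)|²=20]]
2. D_y = 22  [[BC ⟂ CD ⇒ -6x+3y-48=0] ∩ [|D−(5, 26)|²=20]]
   so D = (3, 22)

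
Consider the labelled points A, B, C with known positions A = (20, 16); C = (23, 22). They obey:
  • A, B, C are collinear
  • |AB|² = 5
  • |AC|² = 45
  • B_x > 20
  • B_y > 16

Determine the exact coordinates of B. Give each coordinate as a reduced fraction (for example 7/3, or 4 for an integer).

B = (21, 18)

1. B_x = 21  [[A, B, C are collinear ⇒ 6x-3y-72=0] ∩ [|B−(20, 16)|²=5]]
2. B_y = 18  [[A, B, C are collinear ⇒ 6x-3y-72=0] ∩ [|B−(20, 16)|²=5]]
   so B = (21, 18)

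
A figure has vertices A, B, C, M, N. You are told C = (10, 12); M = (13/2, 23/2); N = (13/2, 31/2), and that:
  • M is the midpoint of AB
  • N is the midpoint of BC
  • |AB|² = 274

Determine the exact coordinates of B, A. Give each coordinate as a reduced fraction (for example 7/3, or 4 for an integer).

B = (3, 19)
A = (10, 4)

1. B_x = 3  [B = 2·N−C = 2·(13/2, 31/2)−(10, 12)]
2. B_y = 19  [B = 2·N−C = 2·(13/2, 31/2)−(10, 12)]
   so B = (3, 19)
3. A_x = 10  [A = 2·M−B = 2·(13/2, 23/2)−(3, 19)]
4. A_y = 4  [A = 2·M−B = 2·(13/2, 23/2)−(3, 19)]
   so A = (10, 4)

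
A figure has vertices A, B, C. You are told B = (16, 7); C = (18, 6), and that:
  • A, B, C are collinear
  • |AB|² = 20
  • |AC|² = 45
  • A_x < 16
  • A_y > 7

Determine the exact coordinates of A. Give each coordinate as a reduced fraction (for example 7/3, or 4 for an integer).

A = (12, 9)

1. A_x = 12  [[A, B, C are collinear ⇒ 1x+2y-30=0] ∩ [|A−(16, 7)|²=20]]
2. A_y = 9  [[A, B, C are collinear ⇒ 1x+2y-30=0] ∩ [|A−(16, 7)|²=20]]
   so A = (12, 9)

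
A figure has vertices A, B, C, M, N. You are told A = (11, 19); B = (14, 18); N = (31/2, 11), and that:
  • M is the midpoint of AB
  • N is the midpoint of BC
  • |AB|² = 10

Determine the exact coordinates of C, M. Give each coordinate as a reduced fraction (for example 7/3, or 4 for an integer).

1. M_x = 25/2  [2·M = A+B = (11, 19)+(14, 18)]
2. M_y = 37/2  [2·M = A+B = (11, 19)+(14, 18)]
   so M = (25/2, 37/2)
3. C_x = 17  [C = 2·N−B = 2·(31/2, 11)−(14, 18)]
4. C_y = 4  [C = 2·N−B = 2·(31/2, 11)−(14, 18)]
   so C = (17, 4)

C = (17, 4)
M = (25/2, 37/2)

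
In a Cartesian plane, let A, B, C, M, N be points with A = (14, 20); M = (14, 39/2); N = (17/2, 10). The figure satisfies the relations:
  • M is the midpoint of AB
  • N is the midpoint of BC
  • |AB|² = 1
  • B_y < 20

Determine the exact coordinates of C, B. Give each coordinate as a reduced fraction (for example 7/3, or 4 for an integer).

C = (3, 1)
B = (14, 19)

1. B_x = 14  [B = 2·M−A = 2·(14, 39/2)−(14, 20)]
2. B_y = 19  [B = 2·M−A = 2·(14, 39/2)−(14, 20)]
   so B = (14, 19)
3. C_x = 3  [C = 2·N−B = 2·(17/2, 10)−(14, 19)]
4. C_y = 1  [C = 2·N−B = 2·(17/2, 10)−(14, 19)]
   so C = (3, 1)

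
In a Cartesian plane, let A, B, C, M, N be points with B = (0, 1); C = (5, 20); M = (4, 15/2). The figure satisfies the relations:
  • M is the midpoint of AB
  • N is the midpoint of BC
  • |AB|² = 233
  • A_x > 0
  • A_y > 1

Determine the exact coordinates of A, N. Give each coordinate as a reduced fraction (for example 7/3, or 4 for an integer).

1. A_x = 8  [A = 2·M−B = 2·(4, 15/2)−(0, 1)]
2. A_y = 14  [A = 2·M−B = 2·(4, 15/2)−(0, 1)]
   so A = (8, 14)
3. N_x = 5/2  [2·N = B+C = (0, 1)+(5, 20)]
4. N_y = 21/2  [2·N = B+C = (0, 1)+(5, 20)]
   so N = (5/2, 21/2)

A = (8, 14)
N = (5/2, 21/2)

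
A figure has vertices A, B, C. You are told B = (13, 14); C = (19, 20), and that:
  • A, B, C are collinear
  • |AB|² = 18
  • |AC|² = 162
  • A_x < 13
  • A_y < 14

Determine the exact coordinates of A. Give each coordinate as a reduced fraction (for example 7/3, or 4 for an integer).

A = (10, 11)

1. A_x = 10  [[A, B, C are collinear ⇒ -6x+6y-6=0] ∩ [|A−(13, 14)|²=18]]
2. A_y = 11  [[A, B, C are collinear ⇒ -6x+6y-6=0] ∩ [|A−(13, 14)|²=18]]
   so A = (10, 11)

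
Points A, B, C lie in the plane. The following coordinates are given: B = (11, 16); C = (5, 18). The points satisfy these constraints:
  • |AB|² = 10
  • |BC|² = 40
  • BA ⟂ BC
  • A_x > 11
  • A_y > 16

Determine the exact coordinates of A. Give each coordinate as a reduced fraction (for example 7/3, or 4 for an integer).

1. A_x = 12  [[BA ⟂ BC ⇒ -6x+2y+34=0] ∩ [|A−(11, 16)|²=10]]
2. A_y = 19  [[BA ⟂ BC ⇒ -6x+2y+34=0] ∩ [|A−(11, 16)|²=10]]
   so A = (12, 19)

A = (12, 19)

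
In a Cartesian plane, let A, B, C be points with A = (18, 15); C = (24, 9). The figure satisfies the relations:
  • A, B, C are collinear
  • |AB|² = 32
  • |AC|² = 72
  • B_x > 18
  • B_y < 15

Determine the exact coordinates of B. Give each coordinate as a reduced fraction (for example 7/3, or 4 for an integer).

1. B_x = 22  [[A, B, C are collinear ⇒ -6x-6y+198=0] ∩ [|B−(18, 15)|²=32]]
2. B_y = 11  [[A, B, C are collinear ⇒ -6x-6y+198=0] ∩ [|B−(18, 15)|²=32]]
   so B = (22, 11)

B = (22, 11)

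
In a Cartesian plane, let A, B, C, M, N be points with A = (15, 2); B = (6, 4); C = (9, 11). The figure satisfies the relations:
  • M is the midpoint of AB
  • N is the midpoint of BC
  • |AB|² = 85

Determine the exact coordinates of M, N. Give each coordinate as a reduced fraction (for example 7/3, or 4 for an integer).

M = (21/2, 3)
N = (15/2, 15/2)

1. M_x = 21/2  [2·M = A+B = (15, 2)+(6, 4)]
2. M_y = 3  [2·M = A+B = (15, 2)+(6, 4)]
   so M = (21/2, 3)
3. N_x = 15/2  [2·N = B+C = (6, 4)+(9, 11)]
4. N_y = 15/2  [2·N = B+C = (6, 4)+(9, 11)]
   so N = (15/2, 15/2)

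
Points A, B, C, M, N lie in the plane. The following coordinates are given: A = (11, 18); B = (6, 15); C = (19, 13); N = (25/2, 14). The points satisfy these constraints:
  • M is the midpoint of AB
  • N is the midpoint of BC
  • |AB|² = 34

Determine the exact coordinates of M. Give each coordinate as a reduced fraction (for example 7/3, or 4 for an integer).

M = (17/2, 33/2)

1. M_x = 17/2  [2·M = A+B = (11, 18)+(6, 15)]
2. M_y = 33/2  [2·M = A+B = (11, 18)+(6, 15)]
   so M = (17/2, 33/2)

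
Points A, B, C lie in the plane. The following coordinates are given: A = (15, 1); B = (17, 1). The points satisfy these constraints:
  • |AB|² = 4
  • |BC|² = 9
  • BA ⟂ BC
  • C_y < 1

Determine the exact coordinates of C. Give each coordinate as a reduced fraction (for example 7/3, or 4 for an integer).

1. C_x = 17  [[BA ⟂ BC ⇒ -2x+34=0] ∩ [|C−(17, 1)|²=9]]
2. C_y = -2  [[BA ⟂ BC ⇒ -2x+34=0] ∩ [|C−(17, 1)|²=9]]
   so C = (17, -2)

C = (17, -2)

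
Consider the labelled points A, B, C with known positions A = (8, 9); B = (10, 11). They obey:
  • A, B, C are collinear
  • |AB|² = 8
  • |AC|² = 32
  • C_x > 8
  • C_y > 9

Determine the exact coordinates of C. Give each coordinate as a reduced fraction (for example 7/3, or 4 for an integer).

C = (12, 13)

1. C_x = 12  [[A, B, C are collinear ⇒ -2x+2y-2=0] ∩ [|C−(8, 9)|²=32]]
2. C_y = 13  [[A, B, C are collinear ⇒ -2x+2y-2=0] ∩ [|C−(8, 9)|²=32]]
   so C = (12, 13)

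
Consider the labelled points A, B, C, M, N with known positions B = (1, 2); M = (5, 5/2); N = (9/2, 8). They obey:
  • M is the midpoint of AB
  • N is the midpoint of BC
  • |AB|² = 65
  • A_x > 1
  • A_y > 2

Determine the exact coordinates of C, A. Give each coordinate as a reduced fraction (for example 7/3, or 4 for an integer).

1. A_x = 9  [A = 2·M−B = 2·(5, 5/2)−(1, 2)]
2. A_y = 3  [A = 2·M−B = 2·(5, 5/2)−(1, 2)]
   so A = (9, 3)
3. C_x = 8  [C = 2·N−B = 2·(9/2, 8)−(1, 2)]
4. C_y = 14  [C = 2·N−B = 2·(9/2, 8)−(1, 2)]
   so C = (8, 14)

C = (8, 14)
A = (9, 3)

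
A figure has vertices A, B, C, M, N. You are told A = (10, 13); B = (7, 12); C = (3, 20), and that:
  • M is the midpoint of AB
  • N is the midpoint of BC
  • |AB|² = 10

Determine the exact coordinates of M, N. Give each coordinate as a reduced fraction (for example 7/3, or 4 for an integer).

M = (17/2, 25/2)
N = (5, 16)

1. M_x = 17/2  [2·M = A+B = (10, 13)+(7, 12)]
2. M_y = 25/2  [2·M = A+B = (10, 13)+(7, 12)]
   so M = (17/2, 25/2)
3. N_x = 5  [2·N = B+C = (7, 12)+(3, 20)]
4. N_y = 16  [2·N = B+C = (7, 12)+(3, 20)]
   so N = (5, 16)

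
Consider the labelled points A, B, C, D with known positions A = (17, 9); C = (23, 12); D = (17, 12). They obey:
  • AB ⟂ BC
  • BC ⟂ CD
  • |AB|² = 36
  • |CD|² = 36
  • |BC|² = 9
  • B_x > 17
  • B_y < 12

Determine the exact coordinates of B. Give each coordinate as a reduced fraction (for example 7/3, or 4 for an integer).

B = (23, 9)

1. B_x = 23  [[BC ⟂ CD ⇒ 6x-138=0] ∩ [|B−(17, 9)|²=36]]
2. B_y = 9  [[BC ⟂ CD ⇒ 6x-138=0] ∩ [|B−(17, 9)|²=36]]
   so B = (23, 9)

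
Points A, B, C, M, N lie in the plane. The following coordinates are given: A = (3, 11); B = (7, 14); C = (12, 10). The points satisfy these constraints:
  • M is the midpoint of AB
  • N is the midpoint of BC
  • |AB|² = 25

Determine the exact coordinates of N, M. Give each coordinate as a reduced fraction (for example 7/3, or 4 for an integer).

N = (19/2, 12)
M = (5, 25/2)

1. M_x = 5  [2·M = A+B = (3, 11)+(7, 14)]
2. M_y = 25/2  [2·M = A+B = (3, 11)+(7, 14)]
   so M = (5, 25/2)
3. N_x = 19/2  [2·N = B+C = (7, 14)+(12, 10)]
4. N_y = 12  [2·N = B+C = (7, 14)+(12, 10)]
   so N = (19/2, 12)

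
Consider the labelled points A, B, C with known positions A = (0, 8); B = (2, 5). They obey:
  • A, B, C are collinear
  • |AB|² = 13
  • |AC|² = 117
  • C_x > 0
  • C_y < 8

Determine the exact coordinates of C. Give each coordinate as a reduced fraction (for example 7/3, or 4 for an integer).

C = (6, -1)

1. C_x = 6  [[A, B, C are collinear ⇒ 3x+2y-16=0] ∩ [|C−(0, 8)|²=117]]
2. C_y = -1  [[A, B, C are collinear ⇒ 3x+2y-16=0] ∩ [|C−(0, 8)|²=117]]
   so C = (6, -1)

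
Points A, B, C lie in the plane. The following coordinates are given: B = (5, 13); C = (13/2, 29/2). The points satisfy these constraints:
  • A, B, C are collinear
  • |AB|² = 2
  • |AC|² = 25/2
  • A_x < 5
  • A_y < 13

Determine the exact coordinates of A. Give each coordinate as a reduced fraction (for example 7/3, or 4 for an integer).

1. A_x = 4  [[A, B, C are collinear ⇒ -3/2x+3/2y-12=0] ∩ [|A−(5, 13)|²=2]]
2. A_y = 12  [[A, B, C are collinear ⇒ -3/2x+3/2y-12=0] ∩ [|A−(5, 13)|²=2]]
   so A = (4, 12)

A = (4, 12)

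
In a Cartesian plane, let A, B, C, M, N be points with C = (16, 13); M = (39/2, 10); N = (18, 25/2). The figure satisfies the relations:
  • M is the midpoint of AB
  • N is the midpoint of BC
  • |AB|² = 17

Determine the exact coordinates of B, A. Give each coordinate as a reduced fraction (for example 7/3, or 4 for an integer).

B = (20, 12)
A = (19, 8)

1. B_x = 20  [B = 2·N−C = 2·(18, 25/2)−(16, 13)]
2. B_y = 12  [B = 2·N−C = 2·(18, 25/2)−(16, 13)]
   so B = (20, 12)
3. A_x = 19  [A = 2·M−B = 2·(39/2, 10)−(20, 12)]
4. A_y = 8  [A = 2·M−B = 2·(39/2, 10)−(20, 12)]
   so A = (19, 8)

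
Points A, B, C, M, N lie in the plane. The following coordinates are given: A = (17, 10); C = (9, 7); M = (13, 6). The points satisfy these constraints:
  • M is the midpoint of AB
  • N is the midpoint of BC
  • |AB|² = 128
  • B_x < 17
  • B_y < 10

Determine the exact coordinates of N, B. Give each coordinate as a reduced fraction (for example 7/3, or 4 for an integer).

N = (9, 9/2)
B = (9, 2)

1. B_x = 9  [B = 2·M−A = 2·(13, 6)−(17, 10)]
2. B_y = 2  [B = 2·M−A = 2·(13, 6)−(17, 10)]
   so B = (9, 2)
3. N_x = 9  [2·N = B+C = (9, 2)+(9, 7)]
4. N_y = 9/2  [2·N = B+C = (9, 2)+(9, 7)]
   so N = (9, 9/2)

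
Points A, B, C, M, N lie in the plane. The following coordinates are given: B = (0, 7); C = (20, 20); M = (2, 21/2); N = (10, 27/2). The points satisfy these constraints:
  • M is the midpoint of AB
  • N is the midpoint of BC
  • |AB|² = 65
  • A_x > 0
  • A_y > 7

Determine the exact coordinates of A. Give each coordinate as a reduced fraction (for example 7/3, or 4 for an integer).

1. A_x = 4  [A = 2·M−B = 2·(2, 21/2)−(0, 7)]
2. A_y = 14  [A = 2·M−B = 2·(2, 21/2)−(0, 7)]
   so A = (4, 14)

A = (4, 14)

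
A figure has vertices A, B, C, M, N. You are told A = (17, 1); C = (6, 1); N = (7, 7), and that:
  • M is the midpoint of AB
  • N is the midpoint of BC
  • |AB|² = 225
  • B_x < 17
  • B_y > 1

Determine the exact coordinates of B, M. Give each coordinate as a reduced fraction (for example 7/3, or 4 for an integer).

B = (8, 13)
M = (25/2, 7)

1. B_x = 8  [B = 2·N−C = 2·(7, 7)−(6, 1)]
2. B_y = 13  [B = 2·N−C = 2·(7, 7)−(6, 1)]
   so B = (8, 13)
3. M_x = 25/2  [2·M = A+B = (17, 1)+(8, 13)]
4. M_y = 7  [2·M = A+B = (17, 1)+(8, 13)]
   so M = (25/2, 7)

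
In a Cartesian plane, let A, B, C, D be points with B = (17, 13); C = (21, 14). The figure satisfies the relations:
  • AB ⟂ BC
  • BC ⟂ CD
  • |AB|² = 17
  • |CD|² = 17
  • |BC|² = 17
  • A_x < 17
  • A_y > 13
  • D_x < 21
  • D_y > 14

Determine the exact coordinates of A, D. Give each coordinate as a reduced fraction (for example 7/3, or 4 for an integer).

A = (16, 17)
D = (20, 18)

1. A_x = 16  [[AB ⟂ BC ⇒ -4x-1y+81=0] ∩ [|A−(17, 13)|²=17]]
2. A_y = 17  [[AB ⟂ BC ⇒ -4x-1y+81=0] ∩ [|A−(17, 13)|²=17]]
   so A = (16, 17)
3. D_x = 20  [[BC ⟂ CD ⇒ 4x+1y-98=0] ∩ [|D−(21, 14)|²=17]]
4. D_y = 18  [[BC ⟂ CD ⇒ 4x+1y-98=0] ∩ [|D−(21, 14)|²=17]]
   so D = (20, 18)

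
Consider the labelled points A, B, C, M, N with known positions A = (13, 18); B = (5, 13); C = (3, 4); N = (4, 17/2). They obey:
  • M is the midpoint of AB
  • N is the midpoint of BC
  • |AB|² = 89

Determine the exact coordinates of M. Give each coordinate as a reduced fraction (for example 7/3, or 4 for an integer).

1. M_x = 9  [2·M = A+B = (13, 18)+(5, 13)]
2. M_y = 31/2  [2·M = A+B = (13, 18)+(5, 13)]
   so M = (9, 31/2)

M = (9, 31/2)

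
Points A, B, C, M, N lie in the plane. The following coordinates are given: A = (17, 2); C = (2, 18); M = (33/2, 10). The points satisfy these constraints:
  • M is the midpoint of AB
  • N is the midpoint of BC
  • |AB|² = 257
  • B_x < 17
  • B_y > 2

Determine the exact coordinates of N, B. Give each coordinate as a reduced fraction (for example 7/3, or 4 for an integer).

N = (9, 18)
B = (16, 18)

1. B_x = 16  [B = 2·M−A = 2·(33/2, 10)−(17, 2)]
2. B_y = 18  [B = 2·M−A = 2·(33/2, 10)−(17, 2)]
   so B = (16, 18)
3. N_x = 9  [2·N = B+C = (16, 18)+(2, 18)]
4. N_y = 18  [2·N = B+C = (16, 18)+(2, 18)]
   so N = (9, 18)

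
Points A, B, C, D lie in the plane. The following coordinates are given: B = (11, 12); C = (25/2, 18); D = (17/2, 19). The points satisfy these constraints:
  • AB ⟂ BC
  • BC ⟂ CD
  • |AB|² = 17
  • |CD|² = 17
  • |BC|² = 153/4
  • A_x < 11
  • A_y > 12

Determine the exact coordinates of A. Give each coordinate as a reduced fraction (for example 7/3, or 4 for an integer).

A = (7, 13)

1. A_x = 7  [[AB ⟂ BC ⇒ -3/2x-6y+177/2=0] ∩ [|A−(11, 12)|²=17]]
2. A_y = 13  [[AB ⟂ BC ⇒ -3/2x-6y+177/2=0] ∩ [|A−(11, 12)|²=17]]
   so A = (7, 13)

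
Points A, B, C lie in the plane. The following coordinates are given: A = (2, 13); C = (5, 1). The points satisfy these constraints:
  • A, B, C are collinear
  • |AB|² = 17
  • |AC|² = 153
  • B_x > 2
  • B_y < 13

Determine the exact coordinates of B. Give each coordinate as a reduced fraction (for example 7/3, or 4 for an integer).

B = (3, 9)

1. B_x = 3  [[A, B, C are collinear ⇒ -12x-3y+63=0] ∩ [|B−(2, 13)|²=17]]
2. B_y = 9  [[A, B, C are collinear ⇒ -12x-3y+63=0] ∩ [|B−(2, 13)|²=17]]
   so B = (3, 9)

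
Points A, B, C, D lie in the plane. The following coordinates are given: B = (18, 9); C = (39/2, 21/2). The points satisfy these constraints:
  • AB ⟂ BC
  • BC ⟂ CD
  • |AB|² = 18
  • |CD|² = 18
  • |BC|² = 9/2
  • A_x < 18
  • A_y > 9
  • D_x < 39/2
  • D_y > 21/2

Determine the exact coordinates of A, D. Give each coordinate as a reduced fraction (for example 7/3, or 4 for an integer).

1. A_x = 15  [[AB ⟂ BC ⇒ -3/2x-3/2y+81/2=0] ∩ [|A−(18, 9)|²=18]]
2. A_y = 12  [[AB ⟂ BC ⇒ -3/2x-3/2y+81/2=0] ∩ [|A−(18, 9)|²=18]]
   so A = (15, 12)
3. D_x = 33/2  [[BC ⟂ CD ⇒ 3/2x+3/2y-45=0] ∩ [|D−(39/2, 21/2)|²=18]]
4. D_y = 27/2  [[BC ⟂ CD ⇒ 3/2x+3/2y-45=0] ∩ [|D−(39/2, 21/2)|²=18]]
   so D = (33/2, 27/2)

A = (15, 12)
D = (33/2, 27/2)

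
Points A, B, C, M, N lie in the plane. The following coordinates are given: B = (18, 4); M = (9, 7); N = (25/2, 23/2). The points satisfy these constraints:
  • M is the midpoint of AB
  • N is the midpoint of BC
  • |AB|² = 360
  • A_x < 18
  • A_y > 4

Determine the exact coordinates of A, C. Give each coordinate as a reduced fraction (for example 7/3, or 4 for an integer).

1. A_x = 0  [A = 2·M−B = 2·(9, 7)−(18, 4)]
2. A_y = 10  [A = 2·M−B = 2·(9, 7)−(18, 4)]
   so A = (0, 10)
3. C_x = 7  [C = 2·N−B = 2·(25/2, 23/2)−(18, 4)]
4. C_y = 19  [C = 2·N−B = 2·(25/2, 23/2)−(18, 4)]
   so C = (7, 19)

A = (0, 10)
C = (7, 19)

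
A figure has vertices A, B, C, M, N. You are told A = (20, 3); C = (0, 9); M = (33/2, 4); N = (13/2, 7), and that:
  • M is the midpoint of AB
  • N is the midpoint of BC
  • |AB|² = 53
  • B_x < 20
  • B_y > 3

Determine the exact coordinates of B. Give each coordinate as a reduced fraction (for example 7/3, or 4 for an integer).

1. B_x = 13  [B = 2·M−A = 2·(33/2, 4)−(20, 3)]
2. B_y = 5  [B = 2·M−A = 2·(33/2, 4)−(20, 3)]
   so B = (13, 5)

B = (13, 5)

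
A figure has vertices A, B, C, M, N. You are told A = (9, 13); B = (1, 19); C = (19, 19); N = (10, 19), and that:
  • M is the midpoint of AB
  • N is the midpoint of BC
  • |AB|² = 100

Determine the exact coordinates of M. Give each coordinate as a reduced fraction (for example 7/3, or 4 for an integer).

M = (5, 16)

1. M_x = 5  [2·M = A+B = (9, 13)+(1, 19)]
2. M_y = 16  [2·M = A+B = (9, 13)+(1, 19)]
   so M = (5, 16)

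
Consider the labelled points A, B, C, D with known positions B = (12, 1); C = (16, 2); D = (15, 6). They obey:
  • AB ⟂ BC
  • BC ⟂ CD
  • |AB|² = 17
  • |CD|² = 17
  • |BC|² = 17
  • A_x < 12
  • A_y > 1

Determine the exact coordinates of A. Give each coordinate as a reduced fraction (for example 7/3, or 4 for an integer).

A = (11, 5)

1. A_x = 11  [[AB ⟂ BC ⇒ -4x-1y+49=0] ∩ [|A−(12, 1)|²=17]]
2. A_y = 5  [[AB ⟂ BC ⇒ -4x-1y+49=0] ∩ [|A−(12, 1)|²=17]]
   so A = (11, 5)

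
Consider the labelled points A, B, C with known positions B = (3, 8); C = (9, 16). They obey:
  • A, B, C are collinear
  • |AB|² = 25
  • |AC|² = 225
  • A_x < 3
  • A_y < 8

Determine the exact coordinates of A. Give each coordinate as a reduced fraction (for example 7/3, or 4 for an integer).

1. A_x = 0  [[A, B, C are collinear ⇒ -8x+6y-24=0] ∩ [|A−(3, 8)|²=25]]
2. A_y = 4  [[A, B, C are collinear ⇒ -8x+6y-24=0] ∩ [|A−(3, 8)|²=25]]
   so A = (0, 4)

A = (0, 4)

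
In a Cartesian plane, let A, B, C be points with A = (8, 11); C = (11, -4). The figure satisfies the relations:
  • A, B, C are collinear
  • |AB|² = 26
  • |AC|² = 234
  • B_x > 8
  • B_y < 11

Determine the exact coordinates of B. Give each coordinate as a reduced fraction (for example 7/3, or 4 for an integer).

1. B_x = 9  [[A, B, C are collinear ⇒ -15x-3y+153=0] ∩ [|B−(8, 11)|²=26]]
2. B_y = 6  [[A, B, C are collinear ⇒ -15x-3y+153=0] ∩ [|B−(8, 11)|²=26]]
   so B = (9, 6)

B = (9, 6)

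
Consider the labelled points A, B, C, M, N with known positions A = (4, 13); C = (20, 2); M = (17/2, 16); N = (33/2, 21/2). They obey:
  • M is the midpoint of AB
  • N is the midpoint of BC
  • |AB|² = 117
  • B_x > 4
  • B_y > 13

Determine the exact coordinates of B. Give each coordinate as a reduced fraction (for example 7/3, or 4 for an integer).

1. B_x = 13  [B = 2·M−A = 2·(17/2, 16)−(4, 13)]
2. B_y = 19  [B = 2·M−A = 2·(17/2, 16)−(4, 13)]
   so B = (13, 19)

B = (13, 19)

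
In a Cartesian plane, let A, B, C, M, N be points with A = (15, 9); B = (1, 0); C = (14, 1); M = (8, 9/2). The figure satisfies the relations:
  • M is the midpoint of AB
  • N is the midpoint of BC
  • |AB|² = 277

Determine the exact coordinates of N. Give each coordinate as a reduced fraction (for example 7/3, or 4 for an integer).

N = (15/2, 1/2)

1. N_x = 15/2  [2·N = B+C = (1, 0)+(14, 1)]
2. N_y = 1/2  [2·N = B+C = (1, 0)+(14, 1)]
   so N = (15/2, 1/2)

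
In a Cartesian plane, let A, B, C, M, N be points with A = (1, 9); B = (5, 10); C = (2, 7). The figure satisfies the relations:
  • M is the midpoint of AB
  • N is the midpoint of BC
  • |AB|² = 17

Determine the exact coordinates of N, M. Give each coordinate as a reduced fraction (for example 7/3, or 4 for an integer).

N = (7/2, 17/2)
M = (3, 19/2)

1. M_x = 3  [2·M = A+B = (1, 9)+(5, 10)]
2. M_y = 19/2  [2·M = A+B = (1, 9)+(5, 10)]
   so M = (3, 19/2)
3. N_x = 7/2  [2·N = B+C = (5, 10)+(2, 7)]
4. N_y = 17/2  [2·N = B+C = (5, 10)+(2, 7)]
   so N = (7/2, 17/2)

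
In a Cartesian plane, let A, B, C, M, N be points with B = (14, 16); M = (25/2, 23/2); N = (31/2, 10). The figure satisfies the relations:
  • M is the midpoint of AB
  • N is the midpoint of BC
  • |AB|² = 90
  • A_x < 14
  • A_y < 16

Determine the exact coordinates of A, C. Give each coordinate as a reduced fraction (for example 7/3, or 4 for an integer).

A = (11, 7)
C = (17, 4)

1. A_x = 11  [A = 2·M−B = 2·(25/2, 23/2)−(14, 16)]
2. A_y = 7  [A = 2·M−B = 2·(25/2, 23/2)−(14, 16)]
   so A = (11, 7)
3. C_x = 17  [C = 2·N−B = 2·(31/2, 10)−(14, 16)]
4. C_y = 4  [C = 2·N−B = 2·(31/2, 10)−(14, 16)]
   so C = (17, 4)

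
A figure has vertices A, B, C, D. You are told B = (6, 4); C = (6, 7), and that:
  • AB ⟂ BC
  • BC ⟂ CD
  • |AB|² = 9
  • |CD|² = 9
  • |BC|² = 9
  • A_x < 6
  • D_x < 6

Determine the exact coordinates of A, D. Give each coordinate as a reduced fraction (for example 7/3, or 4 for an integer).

1. A_x = 3  [[AB ⟂ BC ⇒ -3y+12=0] ∩ [|A−(6, 4)|²=9]]
2. A_y = 4  [[AB ⟂ BC ⇒ -3y+12=0] ∩ [|A−(6, 4)|²=9]]
   so A = (3, 4)
3. D_x = 3  [[BC ⟂ CD ⇒ 3y-21=0] ∩ [|D−(6, 7)|²=9]]
4. D_y = 7  [[BC ⟂ CD ⇒ 3y-21=0] ∩ [|D−(6, 7)|²=9]]
   so D = (3, 7)

A = (3, 4)
D = (3, 7)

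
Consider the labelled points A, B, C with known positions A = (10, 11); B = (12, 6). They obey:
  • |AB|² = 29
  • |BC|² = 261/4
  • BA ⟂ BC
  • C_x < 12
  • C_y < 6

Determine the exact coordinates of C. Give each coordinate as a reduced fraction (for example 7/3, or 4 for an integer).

1. C_x = 9/2  [[BA ⟂ BC ⇒ -2x+5y-6=0] ∩ [|C−(12, 6)|²=261/4]]
2. C_y = 3  [[BA ⟂ BC ⇒ -2x+5y-6=0] ∩ [|C−(12, 6)|²=261/4]]
   so C = (9/2, 3)

C = (9/2, 3)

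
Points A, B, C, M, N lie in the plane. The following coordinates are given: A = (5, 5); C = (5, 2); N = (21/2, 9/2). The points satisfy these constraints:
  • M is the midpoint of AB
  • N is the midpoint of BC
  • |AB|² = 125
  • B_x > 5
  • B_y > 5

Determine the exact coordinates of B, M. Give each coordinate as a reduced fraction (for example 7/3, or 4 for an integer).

B = (16, 7)
M = (21/2, 6)

1. B_x = 16  [B = 2·N−C = 2·(21/2, 9/2)−(5, 2)]
2. B_y = 7  [B = 2·N−C = 2·(21/2, 9/2)−(5, 2)]
   so B = (16, 7)
3. M_x = 21/2  [2·M = A+B = (5, 5)+(16, 7)]
4. M_y = 6  [2·M = A+B = (5, 5)+(16, 7)]
   so M = (21/2, 6)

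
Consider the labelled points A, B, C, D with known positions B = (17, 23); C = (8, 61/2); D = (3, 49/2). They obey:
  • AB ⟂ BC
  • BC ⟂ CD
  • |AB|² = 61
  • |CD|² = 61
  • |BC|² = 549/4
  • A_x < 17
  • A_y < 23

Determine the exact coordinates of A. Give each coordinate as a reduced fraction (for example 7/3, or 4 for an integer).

1. A_x = 12  [[AB ⟂ BC ⇒ 9x-15/2y+39/2=0] ∩ [|A−(17, 23)|²=61]]
2. A_y = 17  [[AB ⟂ BC ⇒ 9x-15/2y+39/2=0] ∩ [|A−(17, 23)|²=61]]
   so A = (12, 17)

A = (12, 17)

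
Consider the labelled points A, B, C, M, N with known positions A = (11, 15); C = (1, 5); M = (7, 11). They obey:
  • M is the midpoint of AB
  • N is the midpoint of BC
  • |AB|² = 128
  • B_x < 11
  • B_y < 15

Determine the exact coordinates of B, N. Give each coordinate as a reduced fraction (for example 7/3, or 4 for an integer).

1. B_x = 3  [B = 2·M−A = 2·(7, 11)−(11, 15)]
2. B_y = 7  [B = 2·M−A = 2·(7, 11)−(11, 15)]
   so B = (3, 7)
3. N_x = 2  [2·N = B+C = (3, 7)+(1, 5)]
4. N_y = 6  [2·N = B+C = (3, 7)+(1, 5)]
   so N = (2, 6)

B = (3, 7)
N = (2, 6)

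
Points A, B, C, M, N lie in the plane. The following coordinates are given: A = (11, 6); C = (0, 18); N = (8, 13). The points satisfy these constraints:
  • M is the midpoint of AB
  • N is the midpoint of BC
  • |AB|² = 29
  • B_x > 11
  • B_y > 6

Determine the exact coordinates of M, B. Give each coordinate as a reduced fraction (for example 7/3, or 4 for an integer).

M = (27/2, 7)
B = (16, 8)

1. B_x = 16  [B = 2·N−C = 2·(8, 13)−(0, 18)]
2. B_y = 8  [B = 2·N−C = 2·(8, 13)−(0, 18)]
   so B = (16, 8)
3. M_x = 27/2  [2·M = A+B = (11, 6)+(16, 8)]
4. M_y = 7  [2·M = A+B = (11, 6)+(16, 8)]
   so M = (27/2, 7)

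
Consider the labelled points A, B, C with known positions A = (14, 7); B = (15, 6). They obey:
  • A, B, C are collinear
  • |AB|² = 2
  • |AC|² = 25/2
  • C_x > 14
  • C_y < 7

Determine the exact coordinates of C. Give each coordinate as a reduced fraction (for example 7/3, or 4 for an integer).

C = (33/2, 9/2)

1. C_x = 33/2  [[A, B, C are collinear ⇒ 1x+1y-21=0] ∩ [|C−(14, 7)|²=25/2]]
2. C_y = 9/2  [[A, B, C are collinear ⇒ 1x+1y-21=0] ∩ [|C−(14, 7)|²=25/2]]
   so C = (33/2, 9/2)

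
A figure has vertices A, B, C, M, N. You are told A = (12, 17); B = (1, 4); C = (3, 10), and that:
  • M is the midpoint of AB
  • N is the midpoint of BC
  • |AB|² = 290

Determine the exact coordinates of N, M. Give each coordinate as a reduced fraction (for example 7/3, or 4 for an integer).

1. M_x = 13/2  [2·M = A+B = (12, 17)+(1, 4)]
2. M_y = 21/2  [2·M = A+B = (12, 17)+(1, 4)]
   so M = (13/2, 21/2)
3. N_x = 2  [2·N = B+C = (1, 4)+(3, 10)]
4. N_y = 7  [2·N = B+C = (1, 4)+(3, 10)]
   so N = (2, 7)

N = (2, 7)
M = (13/2, 21/2)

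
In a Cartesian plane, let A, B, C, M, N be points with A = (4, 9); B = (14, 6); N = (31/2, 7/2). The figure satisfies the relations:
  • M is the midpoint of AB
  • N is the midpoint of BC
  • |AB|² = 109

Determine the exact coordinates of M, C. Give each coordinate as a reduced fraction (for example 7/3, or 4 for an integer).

1. M_x = 9  [2·M = A+B = (4, 9)+(14, 6)]
2. M_y = 15/2  [2·M = A+B = (4, 9)+(14, 6)]
   so M = (9, 15/2)
3. C_x = 17  [C = 2·N−B = 2·(31/2, 7/2)−(14, 6)]
4. C_y = 1  [C = 2·N−B = 2·(31/2, 7/2)−(14, 6)]
   so C = (17, 1)

M = (9, 15/2)
C = (17, 1)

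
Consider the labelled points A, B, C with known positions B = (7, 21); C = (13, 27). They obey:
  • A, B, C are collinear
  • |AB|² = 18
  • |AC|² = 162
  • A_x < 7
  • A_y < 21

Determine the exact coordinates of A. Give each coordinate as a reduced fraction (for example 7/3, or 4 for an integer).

1. A_x = 4  [[A, B, C are collinear ⇒ -6x+6y-84=0] ∩ [|A−(7, 21)|²=18]]
2. A_y = 18  [[A, B, C are collinear ⇒ -6x+6y-84=0] ∩ [|A−(7, 21)|²=18]]
   so A = (4, 18)

A = (4, 18)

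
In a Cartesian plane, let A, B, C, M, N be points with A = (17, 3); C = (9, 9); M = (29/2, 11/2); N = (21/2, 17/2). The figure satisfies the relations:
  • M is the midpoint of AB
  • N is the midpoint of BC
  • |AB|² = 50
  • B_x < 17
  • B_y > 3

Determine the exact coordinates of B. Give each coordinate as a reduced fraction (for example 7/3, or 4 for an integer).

1. B_x = 12  [B = 2·M−A = 2·(29/2, 11/2)−(17, 3)]
2. B_y = 8  [B = 2·M−A = 2·(29/2, 11/2)−(17, 3)]
   so B = (12, 8)

B = (12, 8)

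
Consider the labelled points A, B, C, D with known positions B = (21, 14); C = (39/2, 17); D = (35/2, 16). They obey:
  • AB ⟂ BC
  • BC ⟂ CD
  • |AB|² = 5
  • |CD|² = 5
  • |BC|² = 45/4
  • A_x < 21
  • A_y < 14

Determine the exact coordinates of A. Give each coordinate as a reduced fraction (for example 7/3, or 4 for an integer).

1. A_x = 19  [[AB ⟂ BC ⇒ 3/2x-3y+21/2=0] ∩ [|A−(21, 14)|²=5]]
2. A_y = 13  [[AB ⟂ BC ⇒ 3/2x-3y+21/2=0] ∩ [|A−(21, 14)|²=5]]
   so A = (19, 13)

A = (19, 13)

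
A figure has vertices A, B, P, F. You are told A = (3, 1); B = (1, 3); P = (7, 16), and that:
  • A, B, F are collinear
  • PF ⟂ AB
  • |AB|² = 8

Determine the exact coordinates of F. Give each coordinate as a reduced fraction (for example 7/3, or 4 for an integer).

1. F_x = -5/2  [[A, B, F are collinear ⇒ -2x-2y+8=0] ∩ [PF ⟂ AB ⇒ -2x+2y-18=0]]
2. F_y = 13/2  [[A, B, F are collinear ⇒ -2x-2y+8=0] ∩ [PF ⟂ AB ⇒ -2x+2y-18=0]]
   so F = (-5/2, 13/2)

F = (-5/2, 13/2)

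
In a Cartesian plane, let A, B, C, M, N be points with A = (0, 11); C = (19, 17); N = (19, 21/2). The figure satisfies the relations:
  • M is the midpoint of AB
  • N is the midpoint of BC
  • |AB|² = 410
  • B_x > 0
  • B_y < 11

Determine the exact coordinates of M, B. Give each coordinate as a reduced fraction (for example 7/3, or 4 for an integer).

M = (19/2, 15/2)
B = (19, 4)

1. B_x = 19  [B = 2·N−C = 2·(19, 21/2)−(19, 17)]
2. B_y = 4  [B = 2·N−C = 2·(19, 21/2)−(19, 17)]
   so B = (19, 4)
3. M_x = 19/2  [2·M = A+B = (0, 11)+(19, 4)]
4. M_y = 15/2  [2·M = A+B = (0, 11)+(19, 4)]
   so M = (19/2, 15/2)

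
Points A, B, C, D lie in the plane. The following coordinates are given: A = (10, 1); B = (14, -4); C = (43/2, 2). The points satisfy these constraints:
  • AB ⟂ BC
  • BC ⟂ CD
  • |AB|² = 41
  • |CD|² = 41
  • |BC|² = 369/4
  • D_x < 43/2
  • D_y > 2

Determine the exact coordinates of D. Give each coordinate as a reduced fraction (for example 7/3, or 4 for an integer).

D = (35/2, 7)

1. D_x = 35/2  [[BC ⟂ CD ⇒ 15/2x+6y-693/4=0] ∩ [|D−(43/2, 2)|²=41]]
2. D_y = 7  [[BC ⟂ CD ⇒ 15/2x+6y-693/4=0] ∩ [|D−(43/2, 2)|²=41]]
   so D = (35/2, 7)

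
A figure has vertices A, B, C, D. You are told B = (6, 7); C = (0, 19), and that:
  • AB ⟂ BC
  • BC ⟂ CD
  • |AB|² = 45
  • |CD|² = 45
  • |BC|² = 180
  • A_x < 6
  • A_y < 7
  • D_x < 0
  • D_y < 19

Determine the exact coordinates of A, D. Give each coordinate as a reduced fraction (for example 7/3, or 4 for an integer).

A = (0, 4)
D = (-6, 16)

1. A_x = 0  [[AB ⟂ BC ⇒ 6x-12y+48=0] ∩ [|A−(6, 7)|²=45]]
2. A_y = 4  [[AB ⟂ BC ⇒ 6x-12y+48=0] ∩ [|A−(6, 7)|²=45]]
   so A = (0, 4)
3. D_x = -6  [[BC ⟂ CD ⇒ -6x+12y-228=0] ∩ [|D−(0, 19)|²=45]]
4. D_y = 16  [[BC ⟂ CD ⇒ -6x+12y-228=0] ∩ [|D−(0, 19)|²=45]]
   so D = (-6, 16)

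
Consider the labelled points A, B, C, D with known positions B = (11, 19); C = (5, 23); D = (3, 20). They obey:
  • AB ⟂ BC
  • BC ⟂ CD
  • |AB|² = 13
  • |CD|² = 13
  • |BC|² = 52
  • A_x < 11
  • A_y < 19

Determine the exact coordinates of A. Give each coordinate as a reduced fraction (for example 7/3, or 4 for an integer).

1. A_x = 9  [[AB ⟂ BC ⇒ 6x-4y+10=0] ∩ [|A−(11, 19)|²=13]]
2. A_y = 16  [[AB ⟂ BC ⇒ 6x-4y+10=0] ∩ [|A−(11, 19)|²=13]]
   so A = (9, 16)

A = (9, 16)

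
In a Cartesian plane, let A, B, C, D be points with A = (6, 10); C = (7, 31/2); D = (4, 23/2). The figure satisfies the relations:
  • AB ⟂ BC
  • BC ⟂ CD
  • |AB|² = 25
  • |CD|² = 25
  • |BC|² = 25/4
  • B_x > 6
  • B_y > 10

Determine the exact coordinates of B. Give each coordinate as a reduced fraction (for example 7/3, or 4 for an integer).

B = (9, 14)

1. B_x = 9  [[BC ⟂ CD ⇒ 3x+4y-83=0] ∩ [|B−(6, 10)|²=25]]
2. B_y = 14  [[BC ⟂ CD ⇒ 3x+4y-83=0] ∩ [|B−(6, 10)|²=25]]
   so B = (9, 14)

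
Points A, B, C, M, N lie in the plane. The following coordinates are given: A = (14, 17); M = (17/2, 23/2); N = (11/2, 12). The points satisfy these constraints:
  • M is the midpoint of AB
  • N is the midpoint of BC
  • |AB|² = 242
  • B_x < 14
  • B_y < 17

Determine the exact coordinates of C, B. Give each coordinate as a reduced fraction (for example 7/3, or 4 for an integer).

C = (8, 18)
B = (3, 6)

1. B_x = 3  [B = 2·M−A = 2·(17/2, 23/2)−(14, 17)]
2. B_y = 6  [B = 2·M−A = 2·(17/2, 23/2)−(14, 17)]
   so B = (3, 6)
3. C_x = 8  [C = 2·N−B = 2·(11/2, 12)−(3, 6)]
4. C_y = 18  [C = 2·N−B = 2·(11/2, 12)−(3, 6)]
   so C = (8, 18)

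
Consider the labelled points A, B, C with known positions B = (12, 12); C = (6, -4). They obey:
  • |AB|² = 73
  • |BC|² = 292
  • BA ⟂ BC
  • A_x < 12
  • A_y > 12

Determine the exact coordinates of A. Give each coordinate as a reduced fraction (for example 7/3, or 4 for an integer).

A = (4, 15)

1. A_x = 4  [[BA ⟂ BC ⇒ -6x-16y+264=0] ∩ [|A−(12, 12)|²=73]]
2. A_y = 15  [[BA ⟂ BC ⇒ -6x-16y+264=0] ∩ [|A−(12, 12)|²=73]]
   so A = (4, 15)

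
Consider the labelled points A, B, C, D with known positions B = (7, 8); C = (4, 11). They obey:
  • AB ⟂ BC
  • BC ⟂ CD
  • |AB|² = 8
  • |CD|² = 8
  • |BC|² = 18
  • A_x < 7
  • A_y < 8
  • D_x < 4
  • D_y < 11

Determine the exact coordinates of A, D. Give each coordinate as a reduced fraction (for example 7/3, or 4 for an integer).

1. A_x = 5  [[AB ⟂ BC ⇒ 3x-3y+3=0] ∩ [|A−(7, 8)|²=8]]
2. A_y = 6  [[AB ⟂ BC ⇒ 3x-3y+3=0] ∩ [|A−(7, 8)|²=8]]
   so A = (5, 6)
3. D_x = 2  [[BC ⟂ CD ⇒ -3x+3y-21=0] ∩ [|D−(4, 11)|²=8]]
4. D_y = 9  [[BC ⟂ CD ⇒ -3x+3y-21=0] ∩ [|D−(4, 11)|²=8]]
   so D = (2, 9)

A = (5, 6)
D = (2, 9)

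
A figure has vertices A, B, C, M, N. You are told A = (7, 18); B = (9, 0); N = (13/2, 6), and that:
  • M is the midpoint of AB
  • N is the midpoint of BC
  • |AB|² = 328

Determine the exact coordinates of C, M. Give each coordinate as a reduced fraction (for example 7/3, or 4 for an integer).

1. M_x = 8  [2·M = A+B = (7, 18)+(9, 0)]
2. M_y = 9  [2·M = A+B = (7, 18)+(9, 0)]
   so M = (8, 9)
3. C_x = 4  [C = 2·N−B = 2·(13/2, 6)−(9, 0)]
4. C_y = 12  [C = 2·N−B = 2·(13/2, 6)−(9, 0)]
   so C = (4, 12)

C = (4, 12)
M = (8, 9)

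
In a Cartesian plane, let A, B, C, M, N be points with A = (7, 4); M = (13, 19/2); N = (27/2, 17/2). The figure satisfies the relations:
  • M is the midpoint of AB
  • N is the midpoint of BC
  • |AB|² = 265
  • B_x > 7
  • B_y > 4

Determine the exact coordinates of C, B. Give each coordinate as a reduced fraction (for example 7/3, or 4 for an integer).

1. B_x = 19  [B = 2·M−A = 2·(13, 19/2)−(7, 4)]
2. B_y = 15  [B = 2·M−A = 2·(13, 19/2)−(7, 4)]
   so B = (19, 15)
3. C_x = 8  [C = 2·N−B = 2·(27/2, 17/2)−(19, 15)]
4. C_y = 2  [C = 2·N−B = 2·(27/2, 17/2)−(19, 15)]
   so C = (8, 2)

C = (8, 2)
B = (19, 15)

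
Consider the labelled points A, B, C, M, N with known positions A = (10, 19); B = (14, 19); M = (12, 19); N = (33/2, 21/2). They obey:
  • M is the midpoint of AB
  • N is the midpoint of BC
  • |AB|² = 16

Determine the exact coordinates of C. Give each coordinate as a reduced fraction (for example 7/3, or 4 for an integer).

C = (19, 2)

1. C_x = 19  [C = 2·N−B = 2·(33/2, 21/2)−(14, 19)]
2. C_y = 2  [C = 2·N−B = 2·(33/2, 21/2)−(14, 19)]
   so C = (19, 2)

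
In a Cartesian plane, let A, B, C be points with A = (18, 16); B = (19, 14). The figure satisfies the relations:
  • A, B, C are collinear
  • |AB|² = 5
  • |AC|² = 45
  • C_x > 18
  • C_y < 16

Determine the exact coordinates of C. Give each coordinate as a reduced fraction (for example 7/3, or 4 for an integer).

1. C_x = 21  [[A, B, C are collinear ⇒ 2x+1y-52=0] ∩ [|C−(18, 16)|²=45]]
2. C_y = 10  [[A, B, C are collinear ⇒ 2x+1y-52=0] ∩ [|C−(18, 16)|²=45]]
   so C = (21, 10)

C = (21, 10)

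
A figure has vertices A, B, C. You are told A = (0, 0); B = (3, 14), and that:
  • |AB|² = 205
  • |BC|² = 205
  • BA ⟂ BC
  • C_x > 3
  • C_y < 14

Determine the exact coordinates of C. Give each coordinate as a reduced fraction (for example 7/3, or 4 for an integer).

C = (17, 11)

1. C_x = 17  [[BA ⟂ BC ⇒ -3x-14y+205=0] ∩ [|C−(3, 14)|²=205]]
2. C_y = 11  [[BA ⟂ BC ⇒ -3x-14y+205=0] ∩ [|C−(3, 14)|²=205]]
   so C = (17, 11)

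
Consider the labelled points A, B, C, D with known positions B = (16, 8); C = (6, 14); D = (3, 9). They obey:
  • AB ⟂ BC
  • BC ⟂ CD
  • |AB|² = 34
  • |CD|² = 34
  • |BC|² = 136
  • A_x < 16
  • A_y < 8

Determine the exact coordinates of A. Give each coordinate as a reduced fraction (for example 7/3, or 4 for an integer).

A = (13, 3)

1. A_x = 13  [[AB ⟂ BC ⇒ 10x-6y-112=0] ∩ [|A−(16, 8)|²=34]]
2. A_y = 3  [[AB ⟂ BC ⇒ 10x-6y-112=0] ∩ [|A−(16, 8)|²=34]]
   so A = (13, 3)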